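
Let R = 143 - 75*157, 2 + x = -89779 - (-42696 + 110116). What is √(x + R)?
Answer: I*√168833 ≈ 410.89*I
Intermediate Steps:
x = -157201 (x = -2 + (-89779 - (-42696 + 110116)) = -2 + (-89779 - 1*67420) = -2 + (-89779 - 67420) = -2 - 157199 = -157201)
R = -11632 (R = 143 - 11775 = -11632)
√(x + R) = √(-157201 - 11632) = √(-168833) = I*√168833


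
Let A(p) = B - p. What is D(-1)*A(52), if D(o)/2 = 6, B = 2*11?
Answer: -360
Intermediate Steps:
B = 22
A(p) = 22 - p
D(o) = 12 (D(o) = 2*6 = 12)
D(-1)*A(52) = 12*(22 - 1*52) = 12*(22 - 52) = 12*(-30) = -360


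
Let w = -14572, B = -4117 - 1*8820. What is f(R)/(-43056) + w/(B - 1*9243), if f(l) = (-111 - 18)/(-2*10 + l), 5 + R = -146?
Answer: 8940383021/13608494640 ≈ 0.65697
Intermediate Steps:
R = -151 (R = -5 - 146 = -151)
B = -12937 (B = -4117 - 8820 = -12937)
f(l) = -129/(-20 + l)
f(R)/(-43056) + w/(B - 1*9243) = -129/(-20 - 151)/(-43056) - 14572/(-12937 - 1*9243) = -129/(-171)*(-1/43056) - 14572/(-12937 - 9243) = -129*(-1/171)*(-1/43056) - 14572/(-22180) = (43/57)*(-1/43056) - 14572*(-1/22180) = -43/2454192 + 3643/5545 = 8940383021/13608494640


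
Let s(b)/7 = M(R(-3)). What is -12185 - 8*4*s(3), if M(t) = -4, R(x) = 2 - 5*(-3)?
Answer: -11289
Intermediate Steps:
R(x) = 17 (R(x) = 2 + 15 = 17)
s(b) = -28 (s(b) = 7*(-4) = -28)
-12185 - 8*4*s(3) = -12185 - 8*4*(-28) = -12185 - 32*(-28) = -12185 - 1*(-896) = -12185 + 896 = -11289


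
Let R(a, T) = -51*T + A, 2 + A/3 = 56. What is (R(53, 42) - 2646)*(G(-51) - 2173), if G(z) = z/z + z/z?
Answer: 10043046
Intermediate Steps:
G(z) = 2 (G(z) = 1 + 1 = 2)
A = 162 (A = -6 + 3*56 = -6 + 168 = 162)
R(a, T) = 162 - 51*T (R(a, T) = -51*T + 162 = 162 - 51*T)
(R(53, 42) - 2646)*(G(-51) - 2173) = ((162 - 51*42) - 2646)*(2 - 2173) = ((162 - 2142) - 2646)*(-2171) = (-1980 - 2646)*(-2171) = -4626*(-2171) = 10043046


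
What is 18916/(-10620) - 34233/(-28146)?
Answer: -14071273/24909210 ≈ -0.56490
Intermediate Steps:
18916/(-10620) - 34233/(-28146) = 18916*(-1/10620) - 34233*(-1/28146) = -4729/2655 + 11411/9382 = -14071273/24909210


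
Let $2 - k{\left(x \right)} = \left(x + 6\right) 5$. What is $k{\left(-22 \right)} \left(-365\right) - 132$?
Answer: $-30062$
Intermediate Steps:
$k{\left(x \right)} = -28 - 5 x$ ($k{\left(x \right)} = 2 - \left(x + 6\right) 5 = 2 - \left(6 + x\right) 5 = 2 - \left(30 + 5 x\right) = -28 - 5 x$)
$k{\left(-22 \right)} \left(-365\right) - 132 = \left(-28 - -110\right) \left(-365\right) - 132 = \left(-28 + 110\right) \left(-365\right) - 132 = 82 \left(-365\right) - 132 = -29930 - 132 = -30062$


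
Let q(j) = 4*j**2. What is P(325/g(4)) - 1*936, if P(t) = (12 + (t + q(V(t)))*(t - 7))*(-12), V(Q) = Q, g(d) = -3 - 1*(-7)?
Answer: -47202885/2 ≈ -2.3601e+7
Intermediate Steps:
g(d) = 4 (g(d) = -3 + 7 = 4)
P(t) = -144 - 12*(-7 + t)*(t + 4*t**2) (P(t) = (12 + (t + 4*t**2)*(t - 7))*(-12) = (12 + (t + 4*t**2)*(-7 + t))*(-12) = (12 + (-7 + t)*(t + 4*t**2))*(-12) = -144 - 12*(-7 + t)*(t + 4*t**2))
P(325/g(4)) - 1*936 = (-144 - 48*(325/4)**3 + 84*(325/4) + 324*(325/4)**2) - 1*936 = (-144 - 48*(325*(1/4))**3 + 84*(325*(1/4)) + 324*(325*(1/4))**2) - 936 = (-144 - 48*(325/4)**3 + 84*(325/4) + 324*(325/4)**2) - 936 = (-144 - 48*34328125/64 + 6825 + 324*(105625/16)) - 936 = (-144 - 102984375/4 + 6825 + 8555625/4) - 936 = -47201013/2 - 936 = -47202885/2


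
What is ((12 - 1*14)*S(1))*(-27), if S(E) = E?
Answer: 54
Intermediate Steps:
((12 - 1*14)*S(1))*(-27) = ((12 - 1*14)*1)*(-27) = ((12 - 14)*1)*(-27) = -2*1*(-27) = -2*(-27) = 54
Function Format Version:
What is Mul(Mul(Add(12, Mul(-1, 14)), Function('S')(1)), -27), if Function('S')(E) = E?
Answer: 54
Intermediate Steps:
Mul(Mul(Add(12, Mul(-1, 14)), Function('S')(1)), -27) = Mul(Mul(Add(12, Mul(-1, 14)), 1), -27) = Mul(Mul(Add(12, -14), 1), -27) = Mul(Mul(-2, 1), -27) = Mul(-2, -27) = 54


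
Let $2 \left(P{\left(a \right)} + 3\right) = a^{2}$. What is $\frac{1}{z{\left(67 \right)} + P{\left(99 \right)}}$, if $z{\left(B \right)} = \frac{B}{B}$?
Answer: $\frac{2}{9797} \approx 0.00020414$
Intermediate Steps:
$P{\left(a \right)} = -3 + \frac{a^{2}}{2}$
$z{\left(B \right)} = 1$
$\frac{1}{z{\left(67 \right)} + P{\left(99 \right)}} = \frac{1}{1 - \left(3 - \frac{99^{2}}{2}\right)} = \frac{1}{1 + \left(-3 + \frac{1}{2} \cdot 9801\right)} = \frac{1}{1 + \left(-3 + \frac{9801}{2}\right)} = \frac{1}{1 + \frac{9795}{2}} = \frac{1}{\frac{9797}{2}} = \frac{2}{9797}$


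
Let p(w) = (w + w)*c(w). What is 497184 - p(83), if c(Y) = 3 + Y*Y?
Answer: -646888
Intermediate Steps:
c(Y) = 3 + Y²
p(w) = 2*w*(3 + w²) (p(w) = (w + w)*(3 + w²) = (2*w)*(3 + w²) = 2*w*(3 + w²))
497184 - p(83) = 497184 - 2*83*(3 + 83²) = 497184 - 2*83*(3 + 6889) = 497184 - 2*83*6892 = 497184 - 1*1144072 = 497184 - 1144072 = -646888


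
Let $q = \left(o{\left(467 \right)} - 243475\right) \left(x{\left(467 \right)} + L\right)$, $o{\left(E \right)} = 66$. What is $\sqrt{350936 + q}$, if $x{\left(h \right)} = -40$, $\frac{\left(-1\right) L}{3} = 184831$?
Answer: $3 \sqrt{14997630437} \approx 3.6739 \cdot 10^{5}$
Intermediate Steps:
$L = -554493$ ($L = \left(-3\right) 184831 = -554493$)
$q = 134978322997$ ($q = \left(66 - 243475\right) \left(-40 - 554493\right) = \left(-243409\right) \left(-554533\right) = 134978322997$)
$\sqrt{350936 + q} = \sqrt{350936 + 134978322997} = \sqrt{134978673933} = 3 \sqrt{14997630437}$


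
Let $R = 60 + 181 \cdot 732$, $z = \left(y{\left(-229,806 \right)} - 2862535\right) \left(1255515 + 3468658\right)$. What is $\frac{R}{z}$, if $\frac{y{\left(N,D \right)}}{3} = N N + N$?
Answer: $- \frac{18936}{1826162142361} \approx -1.0369 \cdot 10^{-8}$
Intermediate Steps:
$y{\left(N,D \right)} = 3 N + 3 N^{2}$ ($y{\left(N,D \right)} = 3 \left(N N + N\right) = 3 \left(N^{2} + N\right) = 3 \left(N + N^{2}\right) = 3 N + 3 N^{2}$)
$z = -12783134996527$ ($z = \left(3 \left(-229\right) \left(1 - 229\right) - 2862535\right) \left(1255515 + 3468658\right) = \left(3 \left(-229\right) \left(-228\right) - 2862535\right) 4724173 = \left(156636 - 2862535\right) 4724173 = \left(-2705899\right) 4724173 = -12783134996527$)
$R = 132552$ ($R = 60 + 132492 = 132552$)
$\frac{R}{z} = \frac{132552}{-12783134996527} = 132552 \left(- \frac{1}{12783134996527}\right) = - \frac{18936}{1826162142361}$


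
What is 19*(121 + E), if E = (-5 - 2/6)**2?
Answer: 25555/9 ≈ 2839.4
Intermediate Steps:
E = 256/9 (E = (-5 - 2*1/6)**2 = (-5 - 1/3)**2 = (-16/3)**2 = 256/9 ≈ 28.444)
19*(121 + E) = 19*(121 + 256/9) = 19*(1345/9) = 25555/9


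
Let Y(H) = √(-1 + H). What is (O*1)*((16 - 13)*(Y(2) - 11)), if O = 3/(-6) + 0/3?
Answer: 15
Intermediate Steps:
O = -½ (O = 3*(-⅙) + 0*(⅓) = -½ + 0 = -½ ≈ -0.50000)
(O*1)*((16 - 13)*(Y(2) - 11)) = (-½*1)*((16 - 13)*(√(-1 + 2) - 11)) = -3*(√1 - 11)/2 = -3*(1 - 11)/2 = -3*(-10)/2 = -½*(-30) = 15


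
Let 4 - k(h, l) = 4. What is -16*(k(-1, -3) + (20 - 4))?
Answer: -256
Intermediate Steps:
k(h, l) = 0 (k(h, l) = 4 - 1*4 = 4 - 4 = 0)
-16*(k(-1, -3) + (20 - 4)) = -16*(0 + (20 - 4)) = -16*(0 + 16) = -16*16 = -256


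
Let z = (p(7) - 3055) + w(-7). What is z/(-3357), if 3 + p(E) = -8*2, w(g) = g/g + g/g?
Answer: 1024/1119 ≈ 0.91510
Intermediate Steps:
w(g) = 2 (w(g) = 1 + 1 = 2)
p(E) = -19 (p(E) = -3 - 8*2 = -3 - 16 = -19)
z = -3072 (z = (-19 - 3055) + 2 = -3074 + 2 = -3072)
z/(-3357) = -3072/(-3357) = -3072*(-1/3357) = 1024/1119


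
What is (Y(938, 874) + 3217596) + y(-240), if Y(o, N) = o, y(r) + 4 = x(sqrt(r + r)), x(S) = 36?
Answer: 3218566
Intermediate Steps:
y(r) = 32 (y(r) = -4 + 36 = 32)
(Y(938, 874) + 3217596) + y(-240) = (938 + 3217596) + 32 = 3218534 + 32 = 3218566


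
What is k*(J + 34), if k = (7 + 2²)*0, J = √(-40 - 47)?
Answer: 0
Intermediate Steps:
J = I*√87 (J = √(-87) = I*√87 ≈ 9.3274*I)
k = 0 (k = (7 + 4)*0 = 11*0 = 0)
k*(J + 34) = 0*(I*√87 + 34) = 0*(34 + I*√87) = 0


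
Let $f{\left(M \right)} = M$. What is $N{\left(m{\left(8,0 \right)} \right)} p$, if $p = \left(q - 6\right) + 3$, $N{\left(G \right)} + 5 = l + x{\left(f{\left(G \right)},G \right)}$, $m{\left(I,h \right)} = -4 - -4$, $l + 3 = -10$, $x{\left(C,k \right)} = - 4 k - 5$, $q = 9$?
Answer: $-138$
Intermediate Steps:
$x{\left(C,k \right)} = -5 - 4 k$
$l = -13$ ($l = -3 - 10 = -13$)
$m{\left(I,h \right)} = 0$ ($m{\left(I,h \right)} = -4 + 4 = 0$)
$N{\left(G \right)} = -23 - 4 G$ ($N{\left(G \right)} = -5 - \left(18 + 4 G\right) = -23 - 4 G$)
$p = 6$ ($p = \left(9 - 6\right) + 3 = 3 + 3 = 6$)
$N{\left(m{\left(8,0 \right)} \right)} p = \left(-23 - 0\right) 6 = \left(-23 + 0\right) 6 = \left(-23\right) 6 = -138$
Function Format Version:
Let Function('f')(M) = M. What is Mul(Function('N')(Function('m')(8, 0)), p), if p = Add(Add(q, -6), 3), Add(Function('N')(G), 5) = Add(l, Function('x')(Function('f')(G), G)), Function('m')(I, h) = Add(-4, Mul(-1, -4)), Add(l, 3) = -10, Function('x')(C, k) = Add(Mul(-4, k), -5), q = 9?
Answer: -138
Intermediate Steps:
Function('x')(C, k) = Add(-5, Mul(-4, k))
l = -13 (l = Add(-3, -10) = -13)
Function('m')(I, h) = 0 (Function('m')(I, h) = Add(-4, 4) = 0)
Function('N')(G) = Add(-23, Mul(-4, G)) (Function('N')(G) = Add(-5, Add(-13, Add(-5, Mul(-4, G)))) = Add(-5, Add(-18, Mul(-4, G))) = Add(-23, Mul(-4, G)))
p = 6 (p = Add(Add(9, -6), 3) = Add(3, 3) = 6)
Mul(Function('N')(Function('m')(8, 0)), p) = Mul(Add(-23, Mul(-4, 0)), 6) = Mul(Add(-23, 0), 6) = Mul(-23, 6) = -138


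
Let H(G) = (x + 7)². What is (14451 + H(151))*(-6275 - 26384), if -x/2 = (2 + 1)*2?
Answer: -472771684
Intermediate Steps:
x = -12 (x = -2*(2 + 1)*2 = -6*2 = -2*6 = -12)
H(G) = 25 (H(G) = (-12 + 7)² = (-5)² = 25)
(14451 + H(151))*(-6275 - 26384) = (14451 + 25)*(-6275 - 26384) = 14476*(-32659) = -472771684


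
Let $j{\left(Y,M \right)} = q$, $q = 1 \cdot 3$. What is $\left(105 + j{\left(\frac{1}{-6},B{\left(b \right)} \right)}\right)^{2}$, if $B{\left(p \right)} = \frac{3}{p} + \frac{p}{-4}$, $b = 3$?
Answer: $11664$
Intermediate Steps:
$B{\left(p \right)} = \frac{3}{p} - \frac{p}{4}$ ($B{\left(p \right)} = \frac{3}{p} + p \left(- \frac{1}{4}\right) = \frac{3}{p} - \frac{p}{4}$)
$q = 3$
$j{\left(Y,M \right)} = 3$
$\left(105 + j{\left(\frac{1}{-6},B{\left(b \right)} \right)}\right)^{2} = \left(105 + 3\right)^{2} = 108^{2} = 11664$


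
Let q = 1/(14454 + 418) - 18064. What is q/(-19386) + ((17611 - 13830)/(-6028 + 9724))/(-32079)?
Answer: 1675655734217/1798348868316 ≈ 0.93177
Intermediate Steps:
q = -268647807/14872 (q = 1/14872 - 18064 = -268647807/14872 ≈ -18064.)
q/(-19386) + ((17611 - 13830)/(-6028 + 9724))/(-32079) = -268647807/14872/(-19386) + ((17611 - 13830)/(-6028 + 9724))/(-32079) = -268647807/14872*(-1/19386) + (3781/3696)*(-1/32079) = 89549269/96102864 + (3781*(1/3696))*(-1/32079) = 89549269/96102864 + (3781/3696)*(-1/32079) = 89549269/96102864 - 3781/118563984 = 1675655734217/1798348868316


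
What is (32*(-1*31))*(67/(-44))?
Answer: 16616/11 ≈ 1510.5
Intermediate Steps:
(32*(-1*31))*(67/(-44)) = (32*(-31))*(67*(-1/44)) = -992*(-67/44) = 16616/11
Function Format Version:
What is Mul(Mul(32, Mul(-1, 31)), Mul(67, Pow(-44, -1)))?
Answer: Rational(16616, 11) ≈ 1510.5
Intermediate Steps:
Mul(Mul(32, Mul(-1, 31)), Mul(67, Pow(-44, -1))) = Mul(Mul(32, -31), Mul(67, Rational(-1, 44))) = Mul(-992, Rational(-67, 44)) = Rational(16616, 11)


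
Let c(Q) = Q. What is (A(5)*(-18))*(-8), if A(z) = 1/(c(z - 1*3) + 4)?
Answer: 24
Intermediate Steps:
A(z) = 1/(1 + z) (A(z) = 1/((z - 1*3) + 4) = 1/((z - 3) + 4) = 1/((-3 + z) + 4) = 1/(1 + z))
(A(5)*(-18))*(-8) = (-18/(1 + 5))*(-8) = (-18/6)*(-8) = ((⅙)*(-18))*(-8) = -3*(-8) = 24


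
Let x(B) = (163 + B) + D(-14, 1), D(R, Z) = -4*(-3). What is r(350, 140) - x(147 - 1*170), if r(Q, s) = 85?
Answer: -67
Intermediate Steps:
D(R, Z) = 12
x(B) = 175 + B (x(B) = (163 + B) + 12 = 175 + B)
r(350, 140) - x(147 - 1*170) = 85 - (175 + (147 - 1*170)) = 85 - (175 + (147 - 170)) = 85 - (175 - 23) = 85 - 1*152 = 85 - 152 = -67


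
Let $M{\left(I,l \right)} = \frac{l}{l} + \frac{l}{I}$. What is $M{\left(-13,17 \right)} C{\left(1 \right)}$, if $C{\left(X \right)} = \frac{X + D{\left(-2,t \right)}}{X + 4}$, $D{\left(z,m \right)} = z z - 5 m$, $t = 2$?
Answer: $\frac{4}{13} \approx 0.30769$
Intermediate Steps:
$D{\left(z,m \right)} = z^{2} - 5 m$
$M{\left(I,l \right)} = 1 + \frac{l}{I}$
$C{\left(X \right)} = \frac{-6 + X}{4 + X}$ ($C{\left(X \right)} = \frac{X + \left(\left(-2\right)^{2} - 10\right)}{X + 4} = \frac{X + \left(4 - 10\right)}{4 + X} = \frac{X - 6}{4 + X} = \frac{-6 + X}{4 + X}$)
$M{\left(-13,17 \right)} C{\left(1 \right)} = \frac{-13 + 17}{-13} \frac{-6 + 1}{4 + 1} = \left(- \frac{1}{13}\right) 4 \cdot \frac{1}{5} \left(-5\right) = - \frac{4 \cdot \frac{1}{5} \left(-5\right)}{13} = \left(- \frac{4}{13}\right) \left(-1\right) = \frac{4}{13}$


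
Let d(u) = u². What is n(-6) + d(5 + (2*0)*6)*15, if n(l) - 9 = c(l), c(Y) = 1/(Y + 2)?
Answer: 1535/4 ≈ 383.75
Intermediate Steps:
c(Y) = 1/(2 + Y)
n(l) = 9 + 1/(2 + l)
n(-6) + d(5 + (2*0)*6)*15 = (19 + 9*(-6))/(2 - 6) + (5 + (2*0)*6)²*15 = (19 - 54)/(-4) + (5 + 0*6)²*15 = -¼*(-35) + (5 + 0)²*15 = 35/4 + 5²*15 = 35/4 + 25*15 = 35/4 + 375 = 1535/4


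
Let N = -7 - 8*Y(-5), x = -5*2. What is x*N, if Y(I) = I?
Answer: -330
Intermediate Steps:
x = -10
N = 33 (N = -7 - 8*(-5) = -7 + 40 = 33)
x*N = -10*33 = -330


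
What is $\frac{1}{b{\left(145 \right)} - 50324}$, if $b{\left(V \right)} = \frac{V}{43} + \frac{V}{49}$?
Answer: $- \frac{2107}{106019328} \approx -1.9874 \cdot 10^{-5}$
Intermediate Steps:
$b{\left(V \right)} = \frac{92 V}{2107}$ ($b{\left(V \right)} = V \frac{1}{43} + V \frac{1}{49} = \frac{V}{43} + \frac{V}{49} = \frac{92 V}{2107}$)
$\frac{1}{b{\left(145 \right)} - 50324} = \frac{1}{\frac{92}{2107} \cdot 145 - 50324} = \frac{1}{\frac{13340}{2107} - 50324} = \frac{1}{- \frac{106019328}{2107}} = - \frac{2107}{106019328}$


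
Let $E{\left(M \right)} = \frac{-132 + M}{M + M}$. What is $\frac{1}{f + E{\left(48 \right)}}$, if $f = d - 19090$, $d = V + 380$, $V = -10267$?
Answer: $- \frac{8}{231823} \approx -3.4509 \cdot 10^{-5}$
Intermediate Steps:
$d = -9887$ ($d = -10267 + 380 = -9887$)
$E{\left(M \right)} = \frac{-132 + M}{2 M}$
$f = -28977$ ($f = -9887 - 19090 = -28977$)
$\frac{1}{f + E{\left(48 \right)}} = \frac{1}{-28977 + \frac{-132 + 48}{2 \cdot 48}} = \frac{1}{-28977 + \frac{1}{2} \cdot \frac{1}{48} \left(-84\right)} = \frac{1}{-28977 - \frac{7}{8}} = \frac{1}{- \frac{231823}{8}} = - \frac{8}{231823}$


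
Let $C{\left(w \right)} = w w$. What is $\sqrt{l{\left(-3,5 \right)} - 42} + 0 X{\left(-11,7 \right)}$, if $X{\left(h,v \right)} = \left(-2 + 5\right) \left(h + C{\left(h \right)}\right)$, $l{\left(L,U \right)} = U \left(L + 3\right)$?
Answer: $i \sqrt{42} \approx 6.4807 i$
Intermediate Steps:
$C{\left(w \right)} = w^{2}$
$l{\left(L,U \right)} = U \left(3 + L\right)$
$X{\left(h,v \right)} = 3 h + 3 h^{2}$ ($X{\left(h,v \right)} = \left(-2 + 5\right) \left(h + h^{2}\right) = 3 \left(h + h^{2}\right) = 3 h + 3 h^{2}$)
$\sqrt{l{\left(-3,5 \right)} - 42} + 0 X{\left(-11,7 \right)} = \sqrt{5 \left(3 - 3\right) - 42} + 0 \cdot 3 \left(-11\right) \left(1 - 11\right) = \sqrt{5 \cdot 0 - 42} + 0 \cdot 3 \left(-11\right) \left(-10\right) = \sqrt{0 - 42} + 0 \cdot 330 = \sqrt{-42} + 0 = i \sqrt{42} + 0 = i \sqrt{42}$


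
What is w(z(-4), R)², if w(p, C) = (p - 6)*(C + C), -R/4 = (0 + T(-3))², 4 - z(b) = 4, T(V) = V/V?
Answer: 2304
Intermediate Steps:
T(V) = 1
z(b) = 0 (z(b) = 4 - 1*4 = 4 - 4 = 0)
R = -4 (R = -4*(0 + 1)² = -4*1² = -4*1 = -4)
w(p, C) = 2*C*(-6 + p) (w(p, C) = (-6 + p)*(2*C) = 2*C*(-6 + p))
w(z(-4), R)² = (2*(-4)*(-6 + 0))² = (2*(-4)*(-6))² = 48² = 2304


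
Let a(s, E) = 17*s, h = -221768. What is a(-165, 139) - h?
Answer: 218963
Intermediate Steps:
a(-165, 139) - h = 17*(-165) - 1*(-221768) = -2805 + 221768 = 218963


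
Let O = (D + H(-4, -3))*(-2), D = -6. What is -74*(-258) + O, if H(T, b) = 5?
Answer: 19094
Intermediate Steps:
O = 2 (O = (-6 + 5)*(-2) = -1*(-2) = 2)
-74*(-258) + O = -74*(-258) + 2 = 19092 + 2 = 19094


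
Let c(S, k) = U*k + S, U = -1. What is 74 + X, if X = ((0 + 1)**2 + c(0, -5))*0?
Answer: 74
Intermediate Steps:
c(S, k) = S - k (c(S, k) = -k + S = S - k)
X = 0 (X = ((0 + 1)**2 + (0 - 1*(-5)))*0 = (1**2 + (0 + 5))*0 = (1 + 5)*0 = 6*0 = 0)
74 + X = 74 + 0 = 74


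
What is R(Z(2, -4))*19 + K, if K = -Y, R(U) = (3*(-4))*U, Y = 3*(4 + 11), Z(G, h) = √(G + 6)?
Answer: -45 - 456*√2 ≈ -689.88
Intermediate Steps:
Z(G, h) = √(6 + G)
Y = 45 (Y = 3*15 = 45)
R(U) = -12*U
K = -45 (K = -1*45 = -45)
R(Z(2, -4))*19 + K = -12*√(6 + 2)*19 - 45 = -24*√2*19 - 45 = -456*√2 - 45 = -45 - 456*√2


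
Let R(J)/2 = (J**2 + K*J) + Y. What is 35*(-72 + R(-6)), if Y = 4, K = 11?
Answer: -4340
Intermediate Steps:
R(J) = 8 + 2*J**2 + 22*J (R(J) = 2*((J**2 + 11*J) + 4) = 2*(4 + J**2 + 11*J) = 8 + 2*J**2 + 22*J)
35*(-72 + R(-6)) = 35*(-72 + (8 + 2*(-6)**2 + 22*(-6))) = 35*(-72 + (8 + 2*36 - 132)) = 35*(-72 + (8 + 72 - 132)) = 35*(-72 - 52) = 35*(-124) = -4340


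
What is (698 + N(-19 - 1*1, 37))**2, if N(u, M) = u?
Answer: 459684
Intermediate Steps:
(698 + N(-19 - 1*1, 37))**2 = (698 + (-19 - 1*1))**2 = (698 + (-19 - 1))**2 = (698 - 20)**2 = 678**2 = 459684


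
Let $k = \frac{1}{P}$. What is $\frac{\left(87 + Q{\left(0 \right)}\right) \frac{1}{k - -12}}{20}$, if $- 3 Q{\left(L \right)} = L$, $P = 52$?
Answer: $\frac{1131}{3125} \approx 0.36192$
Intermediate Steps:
$Q{\left(L \right)} = - \frac{L}{3}$
$k = \frac{1}{52} \approx 0.019231$
$\frac{\left(87 + Q{\left(0 \right)}\right) \frac{1}{k - -12}}{20} = \frac{\left(87 - 0\right) \frac{1}{\frac{1}{52} - -12}}{20} = \frac{\left(87 + 0\right) \frac{1}{\frac{1}{52} + \left(18 - 6\right)}}{20} = \frac{87 \frac{1}{\frac{1}{52} + 12}}{20} = \frac{87 \frac{1}{\frac{625}{52}}}{20} = \frac{87 \cdot \frac{52}{625}}{20} = \frac{1}{20} \cdot \frac{4524}{625} = \frac{1131}{3125}$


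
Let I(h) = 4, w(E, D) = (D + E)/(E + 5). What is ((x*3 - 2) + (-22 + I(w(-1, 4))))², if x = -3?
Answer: 841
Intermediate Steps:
w(E, D) = (D + E)/(5 + E)
((x*3 - 2) + (-22 + I(w(-1, 4))))² = ((-3*3 - 2) + (-22 + 4))² = ((-9 - 2) - 18)² = (-11 - 18)² = (-29)² = 841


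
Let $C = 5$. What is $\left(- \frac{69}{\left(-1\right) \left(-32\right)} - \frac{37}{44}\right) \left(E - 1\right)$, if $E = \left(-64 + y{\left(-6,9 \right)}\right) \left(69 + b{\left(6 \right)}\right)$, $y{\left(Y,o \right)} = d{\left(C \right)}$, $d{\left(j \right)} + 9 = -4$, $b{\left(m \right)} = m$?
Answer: $\frac{380855}{22} \approx 17312.0$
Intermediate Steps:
$d{\left(j \right)} = -13$ ($d{\left(j \right)} = -9 - 4 = -13$)
$y{\left(Y,o \right)} = -13$
$E = -5775$ ($E = \left(-64 - 13\right) \left(69 + 6\right) = \left(-77\right) 75 = -5775$)
$\left(- \frac{69}{\left(-1\right) \left(-32\right)} - \frac{37}{44}\right) \left(E - 1\right) = \left(- \frac{69}{\left(-1\right) \left(-32\right)} - \frac{37}{44}\right) \left(-5775 - 1\right) = \left(- \frac{69}{32} - \frac{37}{44}\right) \left(-5776\right) = \left(- \frac{1055}{352}\right) \left(-5776\right) = \frac{380855}{22}$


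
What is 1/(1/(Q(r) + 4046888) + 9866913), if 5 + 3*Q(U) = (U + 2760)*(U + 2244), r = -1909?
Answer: 12425744/122603735008275 ≈ 1.0135e-7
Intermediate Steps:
Q(U) = -5/3 + (2244 + U)*(2760 + U)/3 (Q(U) = -5/3 + ((U + 2760)*(U + 2244))/3 = -5/3 + ((2760 + U)*(2244 + U))/3 = -5/3 + ((2244 + U)*(2760 + U))/3 = -5/3 + (2244 + U)*(2760 + U)/3)
1/(1/(Q(r) + 4046888) + 9866913) = 1/(1/((6193435/3 + 1668*(-1909) + (1/3)*(-1909)**2) + 4046888) + 9866913) = 1/(1/((6193435/3 - 3184212 + (1/3)*3644281) + 4046888) + 9866913) = 1/(1/((6193435/3 - 3184212 + 3644281/3) + 4046888) + 9866913) = 1/(1/(285080/3 + 4046888) + 9866913) = 1/(1/(12425744/3) + 9866913) = 1/(3/12425744 + 9866913) = 1/(122603735008275/12425744) = 12425744/122603735008275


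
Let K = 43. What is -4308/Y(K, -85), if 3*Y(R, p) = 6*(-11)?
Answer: 2154/11 ≈ 195.82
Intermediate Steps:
Y(R, p) = -22 (Y(R, p) = (6*(-11))/3 = (1/3)*(-66) = -22)
-4308/Y(K, -85) = -4308/(-22) = -4308*(-1/22) = 2154/11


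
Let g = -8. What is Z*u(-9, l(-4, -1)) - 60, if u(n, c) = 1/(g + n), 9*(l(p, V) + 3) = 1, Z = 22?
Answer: -1042/17 ≈ -61.294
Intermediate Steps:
l(p, V) = -26/9 (l(p, V) = -3 + (⅑)*1 = -3 + ⅑ = -26/9)
u(n, c) = 1/(-8 + n)
Z*u(-9, l(-4, -1)) - 60 = 22/(-8 - 9) - 60 = 22/(-17) - 60 = 22*(-1/17) - 60 = -22/17 - 60 = -1042/17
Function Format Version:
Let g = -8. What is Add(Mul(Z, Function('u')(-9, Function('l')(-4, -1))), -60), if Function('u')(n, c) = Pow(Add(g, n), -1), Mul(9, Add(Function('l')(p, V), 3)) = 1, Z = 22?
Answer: Rational(-1042, 17) ≈ -61.294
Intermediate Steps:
Function('l')(p, V) = Rational(-26, 9) (Function('l')(p, V) = Add(-3, Mul(Rational(1, 9), 1)) = Add(-3, Rational(1, 9)) = Rational(-26, 9))
Function('u')(n, c) = Pow(Add(-8, n), -1)
Add(Mul(Z, Function('u')(-9, Function('l')(-4, -1))), -60) = Add(Mul(22, Pow(Add(-8, -9), -1)), -60) = Add(Mul(22, Pow(-17, -1)), -60) = Add(Mul(22, Rational(-1, 17)), -60) = Add(Rational(-22, 17), -60) = Rational(-1042, 17)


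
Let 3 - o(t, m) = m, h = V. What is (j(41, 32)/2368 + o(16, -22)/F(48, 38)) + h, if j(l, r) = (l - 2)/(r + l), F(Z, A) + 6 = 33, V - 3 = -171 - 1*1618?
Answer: -8331525155/4667328 ≈ -1785.1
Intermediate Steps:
V = -1786 (V = 3 + (-171 - 1*1618) = 3 + (-171 - 1618) = 3 - 1789 = -1786)
F(Z, A) = 27 (F(Z, A) = -6 + 33 = 27)
j(l, r) = (-2 + l)/(l + r)
h = -1786
o(t, m) = 3 - m
(j(41, 32)/2368 + o(16, -22)/F(48, 38)) + h = (((-2 + 41)/(41 + 32))/2368 + (3 - 1*(-22))/27) - 1786 = ((39/73)*(1/2368) + (3 + 22)*(1/27)) - 1786 = (((1/73)*39)*(1/2368) + 25*(1/27)) - 1786 = ((39/73)*(1/2368) + 25/27) - 1786 = (39/172864 + 25/27) - 1786 = 4322653/4667328 - 1786 = -8331525155/4667328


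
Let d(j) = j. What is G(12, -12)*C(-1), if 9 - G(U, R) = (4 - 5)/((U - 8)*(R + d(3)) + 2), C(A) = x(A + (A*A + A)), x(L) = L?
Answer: -305/34 ≈ -8.9706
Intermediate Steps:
C(A) = A² + 2*A (C(A) = A + (A*A + A) = A + (A² + A) = A + (A + A²) = A² + 2*A)
G(U, R) = 9 + 1/(2 + (-8 + U)*(3 + R)) (G(U, R) = 9 - (4 - 5)/((U - 8)*(R + 3) + 2) = 9 - (-1)/((-8 + U)*(3 + R) + 2) = 9 - (-1)/(2 + (-8 + U)*(3 + R)) = 9 + 1/(2 + (-8 + U)*(3 + R)))
G(12, -12)*C(-1) = ((-197 - 72*(-12) + 27*12 + 9*(-12)*12)/(-22 - 8*(-12) + 3*12 - 12*12))*(-(2 - 1)) = ((-197 + 864 + 324 - 1296)/(-22 + 96 + 36 - 144))*(-1*1) = (-305/(-34))*(-1) = -1/34*(-305)*(-1) = (305/34)*(-1) = -305/34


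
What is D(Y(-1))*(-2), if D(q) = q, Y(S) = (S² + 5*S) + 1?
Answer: 6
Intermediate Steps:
Y(S) = 1 + S² + 5*S
D(Y(-1))*(-2) = (1 + (-1)² + 5*(-1))*(-2) = (1 + 1 - 5)*(-2) = -3*(-2) = 6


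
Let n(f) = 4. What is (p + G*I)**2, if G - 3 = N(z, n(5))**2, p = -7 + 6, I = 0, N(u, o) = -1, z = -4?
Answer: 1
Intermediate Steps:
p = -1
G = 4 (G = 3 + (-1)**2 = 3 + 1 = 4)
(p + G*I)**2 = (-1 + 4*0)**2 = (-1 + 0)**2 = (-1)**2 = 1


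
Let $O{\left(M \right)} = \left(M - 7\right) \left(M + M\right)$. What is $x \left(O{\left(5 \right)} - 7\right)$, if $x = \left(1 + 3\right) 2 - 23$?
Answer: $405$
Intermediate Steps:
$O{\left(M \right)} = 2 M \left(-7 + M\right)$ ($O{\left(M \right)} = \left(-7 + M\right) 2 M = 2 M \left(-7 + M\right)$)
$x = -15$ ($x = 4 \cdot 2 - 23 = 8 - 23 = -15$)
$x \left(O{\left(5 \right)} - 7\right) = - 15 \left(2 \cdot 5 \left(-7 + 5\right) - 7\right) = - 15 \left(2 \cdot 5 \left(-2\right) - 7\right) = - 15 \left(-20 - 7\right) = \left(-15\right) \left(-27\right) = 405$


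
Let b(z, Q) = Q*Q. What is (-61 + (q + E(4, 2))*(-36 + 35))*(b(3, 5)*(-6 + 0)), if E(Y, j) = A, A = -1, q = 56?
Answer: 17400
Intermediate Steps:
E(Y, j) = -1
b(z, Q) = Q**2
(-61 + (q + E(4, 2))*(-36 + 35))*(b(3, 5)*(-6 + 0)) = (-61 + (56 - 1)*(-36 + 35))*(5**2*(-6 + 0)) = (-61 + 55*(-1))*(25*(-6)) = (-61 - 55)*(-150) = -116*(-150) = 17400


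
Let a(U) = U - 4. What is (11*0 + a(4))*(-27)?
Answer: 0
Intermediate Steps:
a(U) = -4 + U
(11*0 + a(4))*(-27) = (11*0 + (-4 + 4))*(-27) = (0 + 0)*(-27) = 0*(-27) = 0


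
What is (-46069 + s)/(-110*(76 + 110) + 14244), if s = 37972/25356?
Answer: 20858707/2814516 ≈ 7.4111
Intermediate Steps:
s = 9493/6339 (s = 37972*(1/25356) = 9493/6339 ≈ 1.4976)
(-46069 + s)/(-110*(76 + 110) + 14244) = (-46069 + 9493/6339)/(-110*(76 + 110) + 14244) = -292021898/(6339*(-110*186 + 14244)) = -292021898/(6339*(-20460 + 14244)) = -292021898/6339/(-6216) = -292021898/6339*(-1/6216) = 20858707/2814516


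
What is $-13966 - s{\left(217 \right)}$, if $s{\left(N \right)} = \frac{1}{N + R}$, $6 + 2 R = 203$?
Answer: $- \frac{8812548}{631} \approx -13966.0$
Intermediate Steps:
$R = \frac{197}{2}$ ($R = -3 + \frac{1}{2} \cdot 203 = -3 + \frac{203}{2} = \frac{197}{2} \approx 98.5$)
$s{\left(N \right)} = \frac{1}{\frac{197}{2} + N}$ ($s{\left(N \right)} = \frac{1}{N + \frac{197}{2}} = \frac{1}{\frac{197}{2} + N}$)
$-13966 - s{\left(217 \right)} = -13966 - \frac{2}{197 + 2 \cdot 217} = -13966 - \frac{2}{197 + 434} = -13966 - \frac{2}{631} = - \frac{8812548}{631}$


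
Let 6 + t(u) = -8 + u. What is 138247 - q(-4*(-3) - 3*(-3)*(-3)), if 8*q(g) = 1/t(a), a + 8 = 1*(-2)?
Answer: 26543425/192 ≈ 1.3825e+5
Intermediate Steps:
a = -10 (a = -8 + 1*(-2) = -8 - 2 = -10)
t(u) = -14 + u (t(u) = -6 + (-8 + u) = -14 + u)
q(g) = -1/192 (q(g) = 1/(8*(-14 - 10)) = (⅛)/(-24) = (⅛)*(-1/24) = -1/192)
138247 - q(-4*(-3) - 3*(-3)*(-3)) = 138247 - 1*(-1/192) = 138247 + 1/192 = 26543425/192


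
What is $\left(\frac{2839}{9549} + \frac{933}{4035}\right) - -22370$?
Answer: $\frac{287313758044}{12843405} \approx 22371.0$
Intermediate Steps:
$\left(\frac{2839}{9549} + \frac{933}{4035}\right) - -22370 = \left(2839 \cdot \frac{1}{9549} + 933 \cdot \frac{1}{4035}\right) + 22370 = \left(\frac{2839}{9549} + \frac{311}{1345}\right) + 22370 = \frac{6788194}{12843405} + 22370 = \frac{287313758044}{12843405}$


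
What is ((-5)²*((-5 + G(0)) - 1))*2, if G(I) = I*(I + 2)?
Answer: -300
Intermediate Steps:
G(I) = I*(2 + I)
((-5)²*((-5 + G(0)) - 1))*2 = ((-5)²*((-5 + 0*(2 + 0)) - 1))*2 = (25*((-5 + 0*2) - 1))*2 = (25*((-5 + 0) - 1))*2 = (25*(-5 - 1))*2 = (25*(-6))*2 = -150*2 = -300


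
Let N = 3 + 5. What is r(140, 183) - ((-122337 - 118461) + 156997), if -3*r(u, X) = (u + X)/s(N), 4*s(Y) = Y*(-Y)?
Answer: 4022771/48 ≈ 83808.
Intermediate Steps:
N = 8
s(Y) = -Y**2/4 (s(Y) = (Y*(-Y))/4 = (-Y**2)/4 = -Y**2/4)
r(u, X) = X/48 + u/48 (r(u, X) = -(u + X)/(3*((-1/4*8**2))) = -(X + u)/(3*((-1/4*64))) = -(X + u)/(3*(-16)) = -(X + u)*(-1)/(3*16) = -(-X/16 - u/16)/3 = X/48 + u/48)
r(140, 183) - ((-122337 - 118461) + 156997) = ((1/48)*183 + (1/48)*140) - ((-122337 - 118461) + 156997) = (61/16 + 35/12) - (-240798 + 156997) = 323/48 - 1*(-83801) = 323/48 + 83801 = 4022771/48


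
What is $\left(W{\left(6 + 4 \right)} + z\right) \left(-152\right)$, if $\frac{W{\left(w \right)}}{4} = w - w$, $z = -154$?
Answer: $23408$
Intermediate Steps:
$W{\left(w \right)} = 0$ ($W{\left(w \right)} = 4 \left(w - w\right) = 4 \cdot 0 = 0$)
$\left(W{\left(6 + 4 \right)} + z\right) \left(-152\right) = \left(0 - 154\right) \left(-152\right) = \left(-154\right) \left(-152\right) = 23408$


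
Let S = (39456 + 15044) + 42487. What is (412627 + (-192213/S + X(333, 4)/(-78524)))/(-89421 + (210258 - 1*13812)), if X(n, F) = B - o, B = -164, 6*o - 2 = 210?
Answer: 1571236299281003/407540882147850 ≈ 3.8554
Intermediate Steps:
o = 106/3 (o = ⅓ + (⅙)*210 = ⅓ + 35 = 106/3 ≈ 35.333)
X(n, F) = -598/3 (X(n, F) = -164 - 1*106/3 = -164 - 106/3 = -598/3)
S = 96987 (S = 54500 + 42487 = 96987)
(412627 + (-192213/S + X(333, 4)/(-78524)))/(-89421 + (210258 - 1*13812)) = (412627 + (-192213/96987 - 598/3/(-78524)))/(-89421 + (210258 - 1*13812)) = (412627 + (-192213*1/96987 - 598/3*(-1/78524)))/(-89421 + (210258 - 13812)) = (412627 + (-64071/32329 + 299/117786))/(-89421 + 196446) = (412627 - 7537000435/3807903594)/107025 = (1571236299281003/3807903594)*(1/107025) = 1571236299281003/407540882147850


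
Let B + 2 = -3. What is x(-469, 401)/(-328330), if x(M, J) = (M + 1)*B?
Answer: -234/32833 ≈ -0.0071270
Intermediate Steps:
B = -5 (B = -2 - 3 = -5)
x(M, J) = -5 - 5*M (x(M, J) = (M + 1)*(-5) = (1 + M)*(-5) = -5 - 5*M)
x(-469, 401)/(-328330) = (-5 - 5*(-469))/(-328330) = (-5 + 2345)*(-1/328330) = 2340*(-1/328330) = -234/32833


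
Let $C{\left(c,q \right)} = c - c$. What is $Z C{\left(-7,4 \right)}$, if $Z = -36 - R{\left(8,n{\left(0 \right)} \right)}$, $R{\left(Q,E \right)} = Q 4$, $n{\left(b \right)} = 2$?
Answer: $0$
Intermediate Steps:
$C{\left(c,q \right)} = 0$
$R{\left(Q,E \right)} = 4 Q$
$Z = -68$ ($Z = -36 - 4 \cdot 8 = -36 - 32 = -68$)
$Z C{\left(-7,4 \right)} = \left(-68\right) 0 = 0$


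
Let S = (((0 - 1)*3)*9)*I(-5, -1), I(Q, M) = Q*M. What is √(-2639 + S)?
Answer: I*√2774 ≈ 52.669*I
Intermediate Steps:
I(Q, M) = M*Q
S = -135 (S = (((0 - 1)*3)*9)*(-1*(-5)) = (-1*3*9)*5 = -3*9*5 = -27*5 = -135)
√(-2639 + S) = √(-2639 - 135) = √(-2774) = I*√2774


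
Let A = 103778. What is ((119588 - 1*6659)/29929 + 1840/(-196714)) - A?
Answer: -305482984772061/2943726653 ≈ -1.0377e+5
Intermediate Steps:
((119588 - 1*6659)/29929 + 1840/(-196714)) - A = ((119588 - 1*6659)/29929 + 1840/(-196714)) - 1*103778 = ((119588 - 6659)*(1/29929) + 1840*(-1/196714)) - 103778 = (112929*(1/29929) - 920/98357) - 103778 = (112929/29929 - 920/98357) - 103778 = 11079822973/2943726653 - 103778 = -305482984772061/2943726653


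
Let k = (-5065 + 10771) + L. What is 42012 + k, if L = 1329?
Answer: 49047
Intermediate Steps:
k = 7035 (k = (-5065 + 10771) + 1329 = 5706 + 1329 = 7035)
42012 + k = 42012 + 7035 = 49047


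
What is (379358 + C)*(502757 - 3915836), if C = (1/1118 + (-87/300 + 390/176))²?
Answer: -1958253066531240894354231/1512408040000 ≈ -1.2948e+12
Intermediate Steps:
C = 5614923593889/1512408040000 (C = (1/1118 + (-87*1/300 + 390*(1/176)))² = (1/1118 + (-29/100 + 195/88))² = (1/1118 + 4237/2200)² = (2369583/1229800)² = 5614923593889/1512408040000 ≈ 3.7126)
(379358 + C)*(502757 - 3915836) = (379358 + 5614923593889/1512408040000)*(502757 - 3915836) = (573749704161913889/1512408040000)*(-3413079) = -1958253066531240894354231/1512408040000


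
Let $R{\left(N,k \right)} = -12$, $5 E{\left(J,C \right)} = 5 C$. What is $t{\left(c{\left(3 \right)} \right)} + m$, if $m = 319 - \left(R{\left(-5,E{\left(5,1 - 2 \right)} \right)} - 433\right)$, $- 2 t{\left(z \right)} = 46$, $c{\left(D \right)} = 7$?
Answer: $741$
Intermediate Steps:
$E{\left(J,C \right)} = C$ ($E{\left(J,C \right)} = \frac{5 C}{5} = C$)
$t{\left(z \right)} = -23$ ($t{\left(z \right)} = \left(- \frac{1}{2}\right) 46 = -23$)
$m = 764$ ($m = 319 - \left(-12 - 433\right) = 319 - -445 = 319 + 445 = 764$)
$t{\left(c{\left(3 \right)} \right)} + m = -23 + 764 = 741$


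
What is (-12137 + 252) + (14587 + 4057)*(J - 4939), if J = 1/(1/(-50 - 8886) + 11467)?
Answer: -9436851725766927/102469111 ≈ -9.2095e+7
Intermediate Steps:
J = 8936/102469111 (J = 1/(1/(-8936) + 11467) = 1/(-1/8936 + 11467) = 1/(102469111/8936) = 8936/102469111 ≈ 8.7207e-5)
(-12137 + 252) + (14587 + 4057)*(J - 4939) = (-12137 + 252) + (14587 + 4057)*(8936/102469111 - 4939) = -11885 + 18644*(-506094930293/102469111) = -11885 - 9435633880382692/102469111 = -9436851725766927/102469111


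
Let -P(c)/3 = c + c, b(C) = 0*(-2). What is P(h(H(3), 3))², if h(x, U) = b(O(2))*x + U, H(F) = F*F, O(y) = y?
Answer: 324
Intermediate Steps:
H(F) = F²
b(C) = 0
h(x, U) = U (h(x, U) = 0*x + U = 0 + U = U)
P(c) = -6*c (P(c) = -3*(c + c) = -6*c)
P(h(H(3), 3))² = (-6*3)² = (-18)² = 324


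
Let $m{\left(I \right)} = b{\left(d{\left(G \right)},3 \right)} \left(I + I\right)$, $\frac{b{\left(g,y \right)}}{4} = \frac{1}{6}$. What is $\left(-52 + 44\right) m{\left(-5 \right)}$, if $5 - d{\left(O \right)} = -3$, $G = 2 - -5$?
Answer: $\frac{160}{3} \approx 53.333$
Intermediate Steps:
$G = 7$ ($G = 2 + 5 = 7$)
$d{\left(O \right)} = 8$ ($d{\left(O \right)} = 5 - -3 = 5 + 3 = 8$)
$b{\left(g,y \right)} = \frac{2}{3}$ ($b{\left(g,y \right)} = \frac{4}{6} = 4 \cdot \frac{1}{6} = \frac{2}{3}$)
$m{\left(I \right)} = \frac{4 I}{3}$ ($m{\left(I \right)} = \frac{2 \left(I + I\right)}{3} = \frac{2 \cdot 2 I}{3} = \frac{4 I}{3}$)
$\left(-52 + 44\right) m{\left(-5 \right)} = \left(-52 + 44\right) \frac{4}{3} \left(-5\right) = \left(-8\right) \left(- \frac{20}{3}\right) = \frac{160}{3}$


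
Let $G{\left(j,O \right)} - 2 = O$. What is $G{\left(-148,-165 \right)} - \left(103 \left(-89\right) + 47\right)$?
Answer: $8957$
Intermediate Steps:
$G{\left(j,O \right)} = 2 + O$
$G{\left(-148,-165 \right)} - \left(103 \left(-89\right) + 47\right) = \left(2 - 165\right) - \left(103 \left(-89\right) + 47\right) = -163 - \left(-9167 + 47\right) = -163 - -9120 = -163 + 9120 = 8957$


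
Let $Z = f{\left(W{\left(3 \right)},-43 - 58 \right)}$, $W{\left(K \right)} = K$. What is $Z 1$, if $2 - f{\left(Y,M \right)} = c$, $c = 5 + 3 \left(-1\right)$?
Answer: $0$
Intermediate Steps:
$c = 2$ ($c = 5 - 3 = 2$)
$f{\left(Y,M \right)} = 0$ ($f{\left(Y,M \right)} = 2 - 2 = 0$)
$Z = 0$
$Z 1 = 0 \cdot 1 = 0$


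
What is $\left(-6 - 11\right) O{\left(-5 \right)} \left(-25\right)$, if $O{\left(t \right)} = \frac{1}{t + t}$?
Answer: $- \frac{85}{2} \approx -42.5$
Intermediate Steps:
$O{\left(t \right)} = \frac{1}{2 t}$
$\left(-6 - 11\right) O{\left(-5 \right)} \left(-25\right) = \left(-6 - 11\right) \frac{1}{2 \left(-5\right)} \left(-25\right) = - 17 \cdot \frac{1}{2} \left(- \frac{1}{5}\right) \left(-25\right) = \left(-17\right) \left(- \frac{1}{10}\right) \left(-25\right) = \frac{17}{10} \left(-25\right) = - \frac{85}{2}$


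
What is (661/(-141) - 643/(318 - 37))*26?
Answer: -7186504/39621 ≈ -181.38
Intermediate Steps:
(661/(-141) - 643/(318 - 37))*26 = (661*(-1/141) - 643/281)*26 = (-661/141 - 643*1/281)*26 = (-661/141 - 643/281)*26 = -276404/39621*26 = -7186504/39621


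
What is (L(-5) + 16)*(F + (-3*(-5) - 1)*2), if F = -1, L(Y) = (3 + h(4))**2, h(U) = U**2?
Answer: 10179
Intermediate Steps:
L(Y) = 361 (L(Y) = (3 + 4**2)**2 = (3 + 16)**2 = 19**2 = 361)
(L(-5) + 16)*(F + (-3*(-5) - 1)*2) = (361 + 16)*(-1 + (-3*(-5) - 1)*2) = 377*(-1 + (15 - 1)*2) = 377*(-1 + 14*2) = 377*(-1 + 28) = 377*27 = 10179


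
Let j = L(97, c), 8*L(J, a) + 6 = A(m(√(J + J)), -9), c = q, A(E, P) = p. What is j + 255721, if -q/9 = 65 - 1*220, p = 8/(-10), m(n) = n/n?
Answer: 5114403/20 ≈ 2.5572e+5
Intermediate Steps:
m(n) = 1
p = -⅘ (p = 8*(-⅒) = -⅘ ≈ -0.80000)
A(E, P) = -⅘
q = 1395 (q = -9*(65 - 1*220) = -9*(65 - 220) = -9*(-155) = 1395)
c = 1395
L(J, a) = -17/20 (L(J, a) = -¾ + (⅛)*(-⅘) = -¾ - ⅒ = -17/20)
j = -17/20 ≈ -0.85000
j + 255721 = -17/20 + 255721 = 5114403/20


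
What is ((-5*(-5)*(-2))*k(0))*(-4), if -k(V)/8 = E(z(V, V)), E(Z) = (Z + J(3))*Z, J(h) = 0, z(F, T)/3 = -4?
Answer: -230400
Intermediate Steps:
z(F, T) = -12 (z(F, T) = 3*(-4) = -12)
E(Z) = Z² (E(Z) = (Z + 0)*Z = Z*Z = Z²)
k(V) = -1152 (k(V) = -8*(-12)² = -8*144 = -1152)
((-5*(-5)*(-2))*k(0))*(-4) = ((-5*(-5)*(-2))*(-1152))*(-4) = ((25*(-2))*(-1152))*(-4) = -50*(-1152)*(-4) = 57600*(-4) = -230400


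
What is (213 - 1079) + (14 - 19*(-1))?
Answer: -833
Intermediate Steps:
(213 - 1079) + (14 - 19*(-1)) = -866 + (14 + 19) = -866 + 33 = -833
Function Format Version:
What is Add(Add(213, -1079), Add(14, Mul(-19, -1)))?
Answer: -833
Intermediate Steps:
Add(Add(213, -1079), Add(14, Mul(-19, -1))) = Add(-866, Add(14, 19)) = Add(-866, 33) = -833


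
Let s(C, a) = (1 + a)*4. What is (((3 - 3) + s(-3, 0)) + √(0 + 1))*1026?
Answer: 5130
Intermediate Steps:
s(C, a) = 4 + 4*a
(((3 - 3) + s(-3, 0)) + √(0 + 1))*1026 = (((3 - 3) + (4 + 4*0)) + √(0 + 1))*1026 = ((0 + (4 + 0)) + √1)*1026 = ((0 + 4) + 1)*1026 = (4 + 1)*1026 = 5*1026 = 5130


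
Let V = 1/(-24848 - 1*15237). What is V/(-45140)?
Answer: 1/1809436900 ≈ 5.5266e-10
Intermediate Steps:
V = -1/40085 (V = 1/(-24848 - 15237) = 1/(-40085) = -1/40085 ≈ -2.4947e-5)
V/(-45140) = -1/40085/(-45140) = -1/40085*(-1/45140) = 1/1809436900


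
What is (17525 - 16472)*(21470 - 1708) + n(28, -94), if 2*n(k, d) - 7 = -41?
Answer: 20809369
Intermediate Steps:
n(k, d) = -17 (n(k, d) = 7/2 + (½)*(-41) = 7/2 - 41/2 = -17)
(17525 - 16472)*(21470 - 1708) + n(28, -94) = (17525 - 16472)*(21470 - 1708) - 17 = 1053*19762 - 17 = 20809386 - 17 = 20809369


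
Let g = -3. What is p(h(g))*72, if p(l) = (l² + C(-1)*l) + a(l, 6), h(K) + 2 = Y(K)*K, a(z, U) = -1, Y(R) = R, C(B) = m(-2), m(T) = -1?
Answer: 2952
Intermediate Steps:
C(B) = -1
h(K) = -2 + K² (h(K) = -2 + K*K = -2 + K²)
p(l) = -1 + l² - l (p(l) = (l² - l) - 1 = -1 + l² - l)
p(h(g))*72 = (-1 + (-2 + (-3)²)² - (-2 + (-3)²))*72 = (-1 + (-2 + 9)² - (-2 + 9))*72 = (-1 + 7² - 1*7)*72 = (-1 + 49 - 7)*72 = 41*72 = 2952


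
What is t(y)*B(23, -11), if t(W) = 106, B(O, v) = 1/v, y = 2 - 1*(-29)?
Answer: -106/11 ≈ -9.6364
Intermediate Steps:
y = 31 (y = 2 + 29 = 31)
t(y)*B(23, -11) = 106/(-11) = 106*(-1/11) = -106/11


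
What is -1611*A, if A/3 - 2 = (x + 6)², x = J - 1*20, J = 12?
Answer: -28998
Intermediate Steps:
x = -8 (x = 12 - 1*20 = 12 - 20 = -8)
A = 18 (A = 6 + 3*(-8 + 6)² = 6 + 3*(-2)² = 6 + 3*4 = 6 + 12 = 18)
-1611*A = -1611*18 = -28998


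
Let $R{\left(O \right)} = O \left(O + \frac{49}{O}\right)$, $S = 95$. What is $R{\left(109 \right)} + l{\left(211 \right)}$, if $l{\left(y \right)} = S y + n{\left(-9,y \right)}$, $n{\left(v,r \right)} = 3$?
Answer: $31978$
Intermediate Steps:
$l{\left(y \right)} = 3 + 95 y$ ($l{\left(y \right)} = 95 y + 3 = 3 + 95 y$)
$R{\left(109 \right)} + l{\left(211 \right)} = \left(49 + 109^{2}\right) + \left(3 + 95 \cdot 211\right) = \left(49 + 11881\right) + \left(3 + 20045\right) = 11930 + 20048 = 31978$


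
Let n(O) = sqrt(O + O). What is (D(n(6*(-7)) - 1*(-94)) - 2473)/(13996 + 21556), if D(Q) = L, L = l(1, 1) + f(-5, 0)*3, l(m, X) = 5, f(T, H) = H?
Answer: -617/8888 ≈ -0.069419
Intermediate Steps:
n(O) = sqrt(2)*sqrt(O) (n(O) = sqrt(2*O) = sqrt(2)*sqrt(O))
L = 5 (L = 5 + 0*3 = 5 + 0 = 5)
D(Q) = 5
(D(n(6*(-7)) - 1*(-94)) - 2473)/(13996 + 21556) = (5 - 2473)/(13996 + 21556) = -2468/35552 = -2468*1/35552 = -617/8888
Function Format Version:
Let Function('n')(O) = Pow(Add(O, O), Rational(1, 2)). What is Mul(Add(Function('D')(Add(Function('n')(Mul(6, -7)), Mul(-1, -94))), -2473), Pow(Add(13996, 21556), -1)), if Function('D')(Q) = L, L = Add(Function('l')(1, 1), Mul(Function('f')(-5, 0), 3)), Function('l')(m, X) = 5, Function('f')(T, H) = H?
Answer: Rational(-617, 8888) ≈ -0.069419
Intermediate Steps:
Function('n')(O) = Mul(Pow(2, Rational(1, 2)), Pow(O, Rational(1, 2))) (Function('n')(O) = Pow(Mul(2, O), Rational(1, 2)) = Mul(Pow(2, Rational(1, 2)), Pow(O, Rational(1, 2))))
L = 5 (L = Add(5, Mul(0, 3)) = Add(5, 0) = 5)
Function('D')(Q) = 5
Mul(Add(Function('D')(Add(Function('n')(Mul(6, -7)), Mul(-1, -94))), -2473), Pow(Add(13996, 21556), -1)) = Mul(Add(5, -2473), Pow(Add(13996, 21556), -1)) = Mul(-2468, Pow(35552, -1)) = Mul(-2468, Rational(1, 35552)) = Rational(-617, 8888)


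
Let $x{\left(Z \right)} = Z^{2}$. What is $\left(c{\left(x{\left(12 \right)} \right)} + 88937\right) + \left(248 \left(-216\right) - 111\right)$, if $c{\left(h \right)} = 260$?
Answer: $35518$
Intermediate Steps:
$\left(c{\left(x{\left(12 \right)} \right)} + 88937\right) + \left(248 \left(-216\right) - 111\right) = \left(260 + 88937\right) + \left(248 \left(-216\right) - 111\right) = 89197 - 53679 = 35518$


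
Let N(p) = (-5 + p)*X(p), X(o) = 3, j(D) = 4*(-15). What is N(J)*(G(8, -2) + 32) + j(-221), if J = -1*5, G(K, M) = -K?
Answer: -780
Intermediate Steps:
j(D) = -60
J = -5
N(p) = -15 + 3*p (N(p) = (-5 + p)*3 = -15 + 3*p)
N(J)*(G(8, -2) + 32) + j(-221) = (-15 + 3*(-5))*(-1*8 + 32) - 60 = (-15 - 15)*(-8 + 32) - 60 = -30*24 - 60 = -720 - 60 = -780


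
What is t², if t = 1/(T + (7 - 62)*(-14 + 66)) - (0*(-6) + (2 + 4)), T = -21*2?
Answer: 303212569/8421604 ≈ 36.004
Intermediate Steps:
T = -42
t = -17413/2902 (t = 1/(-42 + (7 - 62)*(-14 + 66)) - (0*(-6) + (2 + 4)) = 1/(-42 - 55*52) - (0 + 6) = 1/(-42 - 2860) - 1*6 = 1/(-2902) - 6 = -1/2902 - 6 = -17413/2902 ≈ -6.0003)
t² = (-17413/2902)² = 303212569/8421604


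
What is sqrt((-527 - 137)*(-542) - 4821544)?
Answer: 2*I*sqrt(1115414) ≈ 2112.3*I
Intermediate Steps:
sqrt((-527 - 137)*(-542) - 4821544) = sqrt(-664*(-542) - 4821544) = sqrt(359888 - 4821544) = sqrt(-4461656) = 2*I*sqrt(1115414)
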